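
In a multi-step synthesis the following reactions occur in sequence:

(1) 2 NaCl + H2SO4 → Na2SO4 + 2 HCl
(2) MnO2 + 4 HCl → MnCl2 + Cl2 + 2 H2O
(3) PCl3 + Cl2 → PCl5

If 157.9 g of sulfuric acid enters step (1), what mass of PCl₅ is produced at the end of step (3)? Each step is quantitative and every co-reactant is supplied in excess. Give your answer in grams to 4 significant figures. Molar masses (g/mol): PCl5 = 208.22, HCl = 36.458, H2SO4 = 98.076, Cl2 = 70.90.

167.6 g

n(H2SO4) = 157.9 / 98.076 = 1.6100 mol.
Reaction (1): H2SO4→HCl ratio 1:2 ⇒ n(HCl) = 3.2200 mol.
Reaction (2): HCl→Cl2 ratio 4:1 ⇒ n(Cl2) = 0.80499 mol.
Reaction (3): Cl2→PCl5 ratio 1:1 ⇒ n(PCl5) = 0.80499 mol.
Mass of PCl5 = 0.80499 × 208.22 = 167.61 g.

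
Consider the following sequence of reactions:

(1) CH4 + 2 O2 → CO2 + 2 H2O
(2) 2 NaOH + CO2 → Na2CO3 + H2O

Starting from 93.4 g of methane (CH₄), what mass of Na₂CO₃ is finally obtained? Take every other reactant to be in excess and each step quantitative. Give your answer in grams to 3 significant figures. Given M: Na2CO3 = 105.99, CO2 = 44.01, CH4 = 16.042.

n(CH4) = 93.40 / 16.042 = 5.822 mol.
Step 1 gives a 1:1 ratio of CH4 to CO2, so n(CO2) = 5.822 mol.
In step 2 the CO2:Na2CO3 ratio is 1:1, so n(Na2CO3) = 5.822 mol.
Mass of Na2CO3 = 5.822 × 105.99 = 617.1 g.

617 g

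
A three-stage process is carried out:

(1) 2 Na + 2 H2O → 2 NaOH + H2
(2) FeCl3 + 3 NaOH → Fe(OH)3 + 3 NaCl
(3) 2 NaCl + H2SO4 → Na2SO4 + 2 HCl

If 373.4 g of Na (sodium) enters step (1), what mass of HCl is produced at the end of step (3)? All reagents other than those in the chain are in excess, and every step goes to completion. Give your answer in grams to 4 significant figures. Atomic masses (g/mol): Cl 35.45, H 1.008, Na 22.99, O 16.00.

M(Na) = 22.99 g/mol.
M(HCl) = 1.008 + 35.45 = 36.458 g/mol.
n(Na) = 373.4 / 22.99 = 16.242 mol.
Reaction (1): Na→NaOH ratio 2:2 ⇒ n(NaOH) = 16.242 mol.
Reaction (2): NaOH→NaCl ratio 3:3 ⇒ n(NaCl) = 16.242 mol.
Reaction (3): NaCl→HCl ratio 2:2 ⇒ n(HCl) = 16.242 mol.
Mass of HCl = 16.242 × 36.458 = 592.15 g.

592.1 g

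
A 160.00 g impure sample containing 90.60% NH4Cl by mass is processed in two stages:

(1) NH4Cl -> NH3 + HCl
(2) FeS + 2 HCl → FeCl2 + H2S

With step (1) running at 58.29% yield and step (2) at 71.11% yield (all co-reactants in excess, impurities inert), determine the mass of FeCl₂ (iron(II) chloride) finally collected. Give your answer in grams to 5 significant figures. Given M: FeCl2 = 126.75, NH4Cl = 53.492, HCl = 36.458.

71.187 g

Pure NH4Cl = 160.00 × 0.9060 = 144.960 g.
n(NH4Cl) = 144.960 / 53.492 = 2.70994 mol.
Step 1 (NH4Cl:HCl = 1:1): theoretical n(HCl) = 2.70994 mol; at 58.29% yield, n(HCl) = 1.57962 mol.
Step 2 (HCl:FeCl2 = 2:1): theoretical n(FeCl2) = 0.789811 mol, so theoretical mass = 0.789811 × 126.75 = 100.109 g.
At 71.11% yield, actual mass of FeCl2 = 100.109 × 0.7111 = 71.1872 g.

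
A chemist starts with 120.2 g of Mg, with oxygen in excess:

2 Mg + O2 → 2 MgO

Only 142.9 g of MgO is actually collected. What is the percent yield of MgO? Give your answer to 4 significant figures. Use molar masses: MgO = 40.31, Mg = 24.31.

n(Mg) = 120.20 g / 24.31 g/mol = 4.9445 mol.
From the equation the Mg:MgO mole ratio is 2:2, so n(MgO) = 4.9445 × 2/2 = 4.9445 mol.
Mass of MgO = 4.9445 mol × 40.31 g/mol = 199.31 g.
This is the theoretical yield. Percent yield = 142.9 g / 199.31 g × 100% = 71.697%.

71.70 %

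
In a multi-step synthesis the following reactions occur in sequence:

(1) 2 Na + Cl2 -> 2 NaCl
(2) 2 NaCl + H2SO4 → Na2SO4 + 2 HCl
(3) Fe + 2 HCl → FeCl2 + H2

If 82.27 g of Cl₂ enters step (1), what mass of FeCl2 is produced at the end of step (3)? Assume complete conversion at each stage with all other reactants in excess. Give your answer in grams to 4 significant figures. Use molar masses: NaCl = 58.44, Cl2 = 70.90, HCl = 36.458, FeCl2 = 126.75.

n(Cl2) = 82.27 / 70.90 = 1.1604 mol.
Reaction (1): Cl2→NaCl ratio 1:2 ⇒ n(NaCl) = 2.3207 mol.
Reaction (2): NaCl→HCl ratio 2:2 ⇒ n(HCl) = 2.3207 mol.
Reaction (3): HCl→FeCl2 ratio 2:1 ⇒ n(FeCl2) = 1.1604 mol.
Mass of FeCl2 = 1.1604 × 126.75 = 147.08 g.

147.1 g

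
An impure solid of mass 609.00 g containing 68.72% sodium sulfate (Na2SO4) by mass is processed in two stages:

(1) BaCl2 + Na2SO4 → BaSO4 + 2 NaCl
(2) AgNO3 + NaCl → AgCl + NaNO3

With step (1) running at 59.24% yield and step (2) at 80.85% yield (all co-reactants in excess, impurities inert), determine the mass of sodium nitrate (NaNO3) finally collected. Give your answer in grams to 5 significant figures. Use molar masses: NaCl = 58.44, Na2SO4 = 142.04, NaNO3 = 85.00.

Pure Na2SO4 = 609.00 × 0.6872 = 418.505 g.
n(Na2SO4) = 418.505 / 142.04 = 2.94639 mol.
Step 1 (Na2SO4:NaCl = 1:2): theoretical n(NaCl) = 5.89277 mol; at 59.24% yield, n(NaCl) = 3.49088 mol.
Step 2 (NaCl:NaNO3 = 1:1): theoretical n(NaNO3) = 3.49088 mol, so theoretical mass = 3.49088 × 85.00 = 296.725 g.
At 80.85% yield, actual mass of NaNO3 = 296.725 × 0.8085 = 239.902 g.

239.90 g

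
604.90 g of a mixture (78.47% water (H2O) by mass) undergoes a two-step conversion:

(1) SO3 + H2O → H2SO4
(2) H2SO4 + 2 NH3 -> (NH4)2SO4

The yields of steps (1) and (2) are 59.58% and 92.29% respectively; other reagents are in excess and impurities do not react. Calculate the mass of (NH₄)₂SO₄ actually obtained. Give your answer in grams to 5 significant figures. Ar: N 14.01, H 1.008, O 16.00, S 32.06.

1914.4 g

Pure H2O = 604.90 × 0.7847 = 474.665 g.
M(H2O) = 2(1.008) + 16.00 = 18.016 g/mol.
M((NH4)2SO4) = 2(14.01) + 8(1.008) + 32.06 + 4(16.00) = 132.144 g/mol.
n(H2O) = 474.665 / 18.016 = 26.3469 mol.
Step 1 (H2O:H2SO4 = 1:1): theoretical n(H2SO4) = 26.3469 mol; at 59.58% yield, n(H2SO4) = 15.6975 mol.
Step 2 (H2SO4:(NH4)2SO4 = 1:1): theoretical n((NH4)2SO4) = 15.6975 mol, so theoretical mass = 15.6975 × 132.144 = 2074.33 g.
At 92.29% yield, actual mass of (NH4)2SO4 = 2074.33 × 0.9229 = 1914.39 g.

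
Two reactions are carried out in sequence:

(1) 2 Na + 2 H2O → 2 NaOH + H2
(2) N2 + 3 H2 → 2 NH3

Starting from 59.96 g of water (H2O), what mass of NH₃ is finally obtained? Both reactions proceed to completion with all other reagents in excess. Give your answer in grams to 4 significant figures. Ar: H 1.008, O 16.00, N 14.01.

M(H2O) = 2(1.008) + 16.00 = 18.016 g/mol.
M(NH3) = 14.01 + 3(1.008) = 17.034 g/mol.
n(H2O) = 59.960 / 18.016 = 3.3282 mol.
Step 1 gives a 2:1 ratio of H2O to H2, so n(H2) = 1.6641 mol.
In step 2 the H2:NH3 ratio is 3:2, so n(NH3) = 1.1094 mol.
Mass of NH3 = 1.1094 × 17.034 = 18.897 g.

18.90 g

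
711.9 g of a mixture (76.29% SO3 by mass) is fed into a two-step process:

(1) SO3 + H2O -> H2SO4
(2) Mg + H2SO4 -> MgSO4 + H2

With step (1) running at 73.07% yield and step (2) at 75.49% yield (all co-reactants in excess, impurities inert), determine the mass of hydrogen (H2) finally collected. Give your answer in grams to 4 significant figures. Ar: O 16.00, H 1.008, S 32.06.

7.544 g

Pure SO3 = 711.9 × 0.7629 = 543.11 g.
M(SO3) = 32.06 + 3(16.00) = 80.06 g/mol.
M(H2) = 2(1.008) = 2.016 g/mol.
n(SO3) = 543.11 / 80.06 = 6.7838 mol.
Step 1 (SO3:H2SO4 = 1:1): theoretical n(H2SO4) = 6.7838 mol; at 73.07% yield, n(H2SO4) = 4.9569 mol.
Step 2 (H2SO4:H2 = 1:1): theoretical n(H2) = 4.9569 mol, so theoretical mass = 4.9569 × 2.016 = 9.9931 g.
At 75.49% yield, actual mass of H2 = 9.9931 × 0.7549 = 7.5438 g.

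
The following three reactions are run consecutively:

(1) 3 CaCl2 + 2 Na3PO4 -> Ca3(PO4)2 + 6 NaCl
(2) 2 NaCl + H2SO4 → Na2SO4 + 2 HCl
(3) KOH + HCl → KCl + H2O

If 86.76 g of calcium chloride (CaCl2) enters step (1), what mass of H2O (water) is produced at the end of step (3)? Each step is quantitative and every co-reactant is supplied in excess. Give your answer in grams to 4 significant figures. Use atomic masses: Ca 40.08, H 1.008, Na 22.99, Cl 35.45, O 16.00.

M(CaCl2) = 40.08 + 2(35.45) = 110.98 g/mol.
M(H2O) = 2(1.008) + 16.00 = 18.016 g/mol.
n(CaCl2) = 86.76 / 110.98 = 0.78176 mol.
Reaction (1): CaCl2→NaCl ratio 3:6 ⇒ n(NaCl) = 1.5635 mol.
Reaction (2): NaCl→HCl ratio 2:2 ⇒ n(HCl) = 1.5635 mol.
Reaction (3): HCl→H2O ratio 1:1 ⇒ n(H2O) = 1.5635 mol.
Mass of H2O = 1.5635 × 18.016 = 28.168 g.

28.17 g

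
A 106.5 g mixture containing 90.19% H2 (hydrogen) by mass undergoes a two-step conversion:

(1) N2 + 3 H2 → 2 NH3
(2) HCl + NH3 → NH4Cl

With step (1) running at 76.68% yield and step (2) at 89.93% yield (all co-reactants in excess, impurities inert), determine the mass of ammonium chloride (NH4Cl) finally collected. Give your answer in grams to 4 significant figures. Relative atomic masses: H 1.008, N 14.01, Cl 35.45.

Pure H2 = 106.5 × 0.9019 = 96.052 g.
M(H2) = 2(1.008) = 2.016 g/mol.
M(NH4Cl) = 14.01 + 4(1.008) + 35.45 = 53.492 g/mol.
n(H2) = 96.052 / 2.016 = 47.645 mol.
Step 1 (H2:NH3 = 3:2): theoretical n(NH3) = 31.763 mol; at 76.68% yield, n(NH3) = 24.356 mol.
Step 2 (NH3:NH4Cl = 1:1): theoretical n(NH4Cl) = 24.356 mol, so theoretical mass = 24.356 × 53.492 = 1302.9 g.
At 89.93% yield, actual mass of NH4Cl = 1302.9 × 0.8993 = 1171.7 g.

1172 g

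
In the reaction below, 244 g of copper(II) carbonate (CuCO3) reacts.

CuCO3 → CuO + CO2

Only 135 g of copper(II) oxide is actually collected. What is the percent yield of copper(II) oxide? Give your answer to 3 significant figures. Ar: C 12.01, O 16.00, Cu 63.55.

85.9 %

M(CuCO3) = 63.55 + 12.01 + 3(16.00) = 123.56 g/mol.
M(CuO) = 63.55 + 16.00 = 79.55 g/mol.
n(CuCO3) = 244.0 g / 123.56 g/mol = 1.975 mol.
From the equation the CuCO3:CuO mole ratio is 1:1, so n(CuO) = 1.975 × 1/1 = 1.975 mol.
Mass of CuO = 1.975 mol × 79.55 g/mol = 157.1 g.
This is the theoretical yield. Percent yield = 135 g / 157.1 g × 100% = 85.94%.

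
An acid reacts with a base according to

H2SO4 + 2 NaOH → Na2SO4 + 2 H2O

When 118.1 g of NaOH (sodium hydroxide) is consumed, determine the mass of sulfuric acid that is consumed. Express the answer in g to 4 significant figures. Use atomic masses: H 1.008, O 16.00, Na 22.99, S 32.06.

144.8 g

M(NaOH) = 22.99 + 16.00 + 1.008 = 39.998 g/mol.
M(H2SO4) = 2(1.008) + 32.06 + 4(16.00) = 98.076 g/mol.
n(NaOH) = 118.10 g / 39.998 g/mol = 2.9526 mol.
From the equation the NaOH:H2SO4 mole ratio is 2:1, so n(H2SO4) = 2.9526 × 1/2 = 1.4763 mol.
Mass of H2SO4 = 1.4763 mol × 98.076 g/mol = 144.79 g.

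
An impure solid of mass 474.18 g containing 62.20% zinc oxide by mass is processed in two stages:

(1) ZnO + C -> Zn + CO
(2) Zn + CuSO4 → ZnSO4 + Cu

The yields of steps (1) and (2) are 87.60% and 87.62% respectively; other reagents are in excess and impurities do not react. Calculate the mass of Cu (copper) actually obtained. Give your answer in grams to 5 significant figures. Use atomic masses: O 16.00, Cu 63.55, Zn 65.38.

Pure ZnO = 474.18 × 0.6220 = 294.940 g.
M(ZnO) = 65.38 + 16.00 = 81.38 g/mol.
M(Cu) = 63.55 g/mol.
n(ZnO) = 294.940 / 81.38 = 3.62423 mol.
Step 1 (ZnO:Zn = 1:1): theoretical n(Zn) = 3.62423 mol; at 87.60% yield, n(Zn) = 3.17483 mol.
Step 2 (Zn:Cu = 1:1): theoretical n(Cu) = 3.17483 mol, so theoretical mass = 3.17483 × 63.55 = 201.760 g.
At 87.62% yield, actual mass of Cu = 201.760 × 0.8762 = 176.782 g.

176.78 g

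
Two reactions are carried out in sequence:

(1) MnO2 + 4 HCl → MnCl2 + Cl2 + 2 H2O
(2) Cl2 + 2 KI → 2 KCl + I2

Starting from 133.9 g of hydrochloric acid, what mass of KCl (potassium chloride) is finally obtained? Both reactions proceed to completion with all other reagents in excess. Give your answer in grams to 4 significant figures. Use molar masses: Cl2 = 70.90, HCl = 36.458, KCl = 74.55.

136.9 g

n(HCl) = 133.90 / 36.458 = 3.6727 mol.
Step 1 gives a 4:1 ratio of HCl to Cl2, so n(Cl2) = 0.91818 mol.
In step 2 the Cl2:KCl ratio is 1:2, so n(KCl) = 1.8364 mol.
Mass of KCl = 1.8364 × 74.55 = 136.90 g.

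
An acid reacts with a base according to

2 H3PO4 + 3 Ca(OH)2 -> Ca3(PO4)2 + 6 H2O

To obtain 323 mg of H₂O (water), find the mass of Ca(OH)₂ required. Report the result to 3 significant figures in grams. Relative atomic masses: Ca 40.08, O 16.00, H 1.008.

M(H2O) = 2(1.008) + 16.00 = 18.016 g/mol.
M(Ca(OH)2) = 40.08 + 2(16.00) + 2(1.008) = 74.096 g/mol.
Convert: 323 mg = 0.3230 g.
n(H2O) = 0.3230 g / 18.016 g/mol = 0.01793 mol.
From the equation the H2O:Ca(OH)2 mole ratio is 6:3, so n(Ca(OH)2) = 0.01793 × 3/6 = 0.008964 mol.
Mass of Ca(OH)2 = 0.008964 mol × 74.096 g/mol = 0.6642 g.

0.664 g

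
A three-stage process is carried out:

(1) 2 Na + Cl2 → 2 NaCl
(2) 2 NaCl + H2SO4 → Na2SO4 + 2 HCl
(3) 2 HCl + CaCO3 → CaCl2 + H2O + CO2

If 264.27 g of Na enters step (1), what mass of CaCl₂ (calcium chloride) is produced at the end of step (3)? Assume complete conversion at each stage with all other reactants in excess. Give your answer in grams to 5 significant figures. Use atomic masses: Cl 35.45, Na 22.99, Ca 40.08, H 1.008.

M(Na) = 22.99 g/mol.
M(CaCl2) = 40.08 + 2(35.45) = 110.98 g/mol.
n(Na) = 264.27 / 22.99 = 11.4950 mol.
Reaction (1): Na→NaCl ratio 2:2 ⇒ n(NaCl) = 11.4950 mol.
Reaction (2): NaCl→HCl ratio 2:2 ⇒ n(HCl) = 11.4950 mol.
Reaction (3): HCl→CaCl2 ratio 2:1 ⇒ n(CaCl2) = 5.74750 mol.
Mass of CaCl2 = 5.74750 × 110.98 = 637.857 g.

637.86 g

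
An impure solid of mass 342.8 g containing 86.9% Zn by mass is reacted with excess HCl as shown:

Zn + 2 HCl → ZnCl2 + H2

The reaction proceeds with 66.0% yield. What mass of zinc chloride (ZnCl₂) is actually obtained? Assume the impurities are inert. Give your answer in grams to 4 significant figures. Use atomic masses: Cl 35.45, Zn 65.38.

409.8 g

Pure Zn available = 342.8 g × 0.869 = 297.89 g.
M(Zn) = 65.38 g/mol.
M(ZnCl2) = 65.38 + 2(35.45) = 136.28 g/mol.
n(Zn) = 297.89 g / 65.38 g/mol = 4.5563 mol.
From the equation the Zn:ZnCl2 mole ratio is 1:1, so n(ZnCl2) = 4.5563 × 1/1 = 4.5563 mol.
Mass of ZnCl2 = 4.5563 mol × 136.28 g/mol = 620.94 g.
Actual mass collected = 620.94 g × 0.660 = 409.82 g.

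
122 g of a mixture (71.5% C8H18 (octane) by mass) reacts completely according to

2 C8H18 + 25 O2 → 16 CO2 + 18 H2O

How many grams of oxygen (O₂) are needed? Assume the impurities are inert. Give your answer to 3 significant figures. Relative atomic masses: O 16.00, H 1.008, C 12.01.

Mass of pure C8H18 = 122 g × 0.715 = 87.23 g.
M(C8H18) = 8(12.01) + 18(1.008) = 114.224 g/mol.
M(O2) = 2(16.00) = 32.00 g/mol.
n(C8H18) = 87.23 g / 114.224 g/mol = 0.7637 mol.
From the equation the C8H18:O2 mole ratio is 2:25, so n(O2) = 0.7637 × 25/2 = 9.546 mol.
Mass of O2 = 9.546 mol × 32.00 g/mol = 305.5 g.

305 g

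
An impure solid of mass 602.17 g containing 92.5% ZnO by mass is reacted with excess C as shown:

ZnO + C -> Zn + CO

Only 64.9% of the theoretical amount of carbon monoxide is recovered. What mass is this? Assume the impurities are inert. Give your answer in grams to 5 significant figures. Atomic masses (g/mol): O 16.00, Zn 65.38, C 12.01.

Pure ZnO available = 602.17 g × 0.925 = 557.007 g.
M(ZnO) = 65.38 + 16.00 = 81.38 g/mol.
M(CO) = 12.01 + 16.00 = 28.01 g/mol.
n(ZnO) = 557.007 g / 81.38 g/mol = 6.84452 mol.
From the equation the ZnO:CO mole ratio is 1:1, so n(CO) = 6.84452 × 1/1 = 6.84452 mol.
Mass of CO = 6.84452 mol × 28.01 g/mol = 191.715 g.
Actual mass collected = 191.715 g × 0.649 = 124.423 g.

124.42 g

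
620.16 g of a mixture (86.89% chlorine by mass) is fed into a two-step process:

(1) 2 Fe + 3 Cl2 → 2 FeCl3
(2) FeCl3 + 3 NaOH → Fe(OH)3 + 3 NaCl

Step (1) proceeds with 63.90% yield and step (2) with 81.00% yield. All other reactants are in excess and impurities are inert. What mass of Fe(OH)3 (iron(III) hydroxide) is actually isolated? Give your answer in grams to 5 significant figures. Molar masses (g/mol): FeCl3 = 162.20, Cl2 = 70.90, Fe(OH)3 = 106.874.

280.28 g

Pure Cl2 = 620.16 × 0.8689 = 538.857 g.
n(Cl2) = 538.857 / 70.90 = 7.60024 mol.
Step 1 (Cl2:FeCl3 = 3:2): theoretical n(FeCl3) = 5.06683 mol; at 63.90% yield, n(FeCl3) = 3.23770 mol.
Step 2 (FeCl3:Fe(OH)3 = 1:1): theoretical n(Fe(OH)3) = 3.23770 mol, so theoretical mass = 3.23770 × 106.874 = 346.026 g.
At 81.00% yield, actual mass of Fe(OH)3 = 346.026 × 0.8100 = 280.281 g.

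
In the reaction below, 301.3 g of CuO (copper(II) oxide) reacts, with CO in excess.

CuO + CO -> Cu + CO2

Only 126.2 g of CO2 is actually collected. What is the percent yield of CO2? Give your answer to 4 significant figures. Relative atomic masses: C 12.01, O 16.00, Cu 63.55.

M(CuO) = 63.55 + 16.00 = 79.55 g/mol.
M(CO2) = 12.01 + 2(16.00) = 44.01 g/mol.
n(CuO) = 301.30 g / 79.55 g/mol = 3.7876 mol.
From the equation the CuO:CO2 mole ratio is 1:1, so n(CO2) = 3.7876 × 1/1 = 3.7876 mol.
Mass of CO2 = 3.7876 mol × 44.01 g/mol = 166.69 g.
This is the theoretical yield. Percent yield = 126.2 g / 166.69 g × 100% = 75.709%.

75.71 %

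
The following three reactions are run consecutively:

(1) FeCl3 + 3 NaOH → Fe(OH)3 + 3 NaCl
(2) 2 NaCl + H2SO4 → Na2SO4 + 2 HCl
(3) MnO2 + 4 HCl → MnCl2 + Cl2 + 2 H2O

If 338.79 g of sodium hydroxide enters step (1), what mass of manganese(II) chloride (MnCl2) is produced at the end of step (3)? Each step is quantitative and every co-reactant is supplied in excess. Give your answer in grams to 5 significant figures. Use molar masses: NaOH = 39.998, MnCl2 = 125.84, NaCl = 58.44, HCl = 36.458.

n(NaOH) = 338.79 / 39.998 = 8.47017 mol.
Reaction (1): NaOH→NaCl ratio 3:3 ⇒ n(NaCl) = 8.47017 mol.
Reaction (2): NaCl→HCl ratio 2:2 ⇒ n(HCl) = 8.47017 mol.
Reaction (3): HCl→MnCl2 ratio 4:1 ⇒ n(MnCl2) = 2.11754 mol.
Mass of MnCl2 = 2.11754 × 125.84 = 266.472 g.

266.47 g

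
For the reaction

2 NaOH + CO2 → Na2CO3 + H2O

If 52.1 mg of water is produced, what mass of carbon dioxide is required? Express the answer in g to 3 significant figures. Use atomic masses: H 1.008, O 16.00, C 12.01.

M(H2O) = 2(1.008) + 16.00 = 18.016 g/mol.
M(CO2) = 12.01 + 2(16.00) = 44.01 g/mol.
Convert: 52.1 mg = 0.05210 g.
n(H2O) = 0.05210 g / 18.016 g/mol = 0.002892 mol.
From the equation the H2O:CO2 mole ratio is 1:1, so n(CO2) = 0.002892 × 1/1 = 0.002892 mol.
Mass of CO2 = 0.002892 mol × 44.01 g/mol = 0.1273 g.

0.127 g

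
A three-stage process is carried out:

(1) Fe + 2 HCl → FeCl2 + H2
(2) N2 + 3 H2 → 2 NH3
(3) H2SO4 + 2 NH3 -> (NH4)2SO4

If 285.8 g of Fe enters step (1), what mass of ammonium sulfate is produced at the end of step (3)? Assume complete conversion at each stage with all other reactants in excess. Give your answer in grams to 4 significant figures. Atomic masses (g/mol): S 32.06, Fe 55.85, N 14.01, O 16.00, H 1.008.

M(Fe) = 55.85 g/mol.
M((NH4)2SO4) = 2(14.01) + 8(1.008) + 32.06 + 4(16.00) = 132.144 g/mol.
n(Fe) = 285.8 / 55.85 = 5.1173 mol.
Reaction (1): Fe→H2 ratio 1:1 ⇒ n(H2) = 5.1173 mol.
Reaction (2): H2→NH3 ratio 3:2 ⇒ n(NH3) = 3.4115 mol.
Reaction (3): NH3→(NH4)2SO4 ratio 2:1 ⇒ n((NH4)2SO4) = 1.7058 mol.
Mass of (NH4)2SO4 = 1.7058 × 132.144 = 225.41 g.

225.4 g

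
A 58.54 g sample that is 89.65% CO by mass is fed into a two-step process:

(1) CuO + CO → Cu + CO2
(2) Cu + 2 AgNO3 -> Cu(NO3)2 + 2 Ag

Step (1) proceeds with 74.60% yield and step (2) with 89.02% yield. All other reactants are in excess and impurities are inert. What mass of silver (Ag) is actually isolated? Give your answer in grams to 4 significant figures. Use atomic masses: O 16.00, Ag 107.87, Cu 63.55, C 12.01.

Pure CO = 58.54 × 0.8965 = 52.481 g.
M(CO) = 12.01 + 16.00 = 28.01 g/mol.
M(Ag) = 107.87 g/mol.
n(CO) = 52.481 / 28.01 = 1.8737 mol.
Step 1 (CO:Cu = 1:1): theoretical n(Cu) = 1.8737 mol; at 74.60% yield, n(Cu) = 1.3977 mol.
Step 2 (Cu:Ag = 1:2): theoretical n(Ag) = 2.7955 mol, so theoretical mass = 2.7955 × 107.87 = 301.55 g.
At 89.02% yield, actual mass of Ag = 301.55 × 0.8902 = 268.44 g.

268.4 g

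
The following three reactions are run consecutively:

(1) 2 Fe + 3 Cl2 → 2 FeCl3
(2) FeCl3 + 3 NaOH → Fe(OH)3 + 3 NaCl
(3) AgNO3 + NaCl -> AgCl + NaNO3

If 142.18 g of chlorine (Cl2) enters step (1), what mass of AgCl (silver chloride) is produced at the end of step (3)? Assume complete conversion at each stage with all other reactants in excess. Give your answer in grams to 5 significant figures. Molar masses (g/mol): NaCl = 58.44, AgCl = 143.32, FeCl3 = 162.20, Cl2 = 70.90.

n(Cl2) = 142.18 / 70.90 = 2.00536 mol.
Reaction (1): Cl2→FeCl3 ratio 3:2 ⇒ n(FeCl3) = 1.33691 mol.
Reaction (2): FeCl3→NaCl ratio 1:3 ⇒ n(NaCl) = 4.01072 mol.
Reaction (3): NaCl→AgCl ratio 1:1 ⇒ n(AgCl) = 4.01072 mol.
Mass of AgCl = 4.01072 × 143.32 = 574.816 g.

574.82 g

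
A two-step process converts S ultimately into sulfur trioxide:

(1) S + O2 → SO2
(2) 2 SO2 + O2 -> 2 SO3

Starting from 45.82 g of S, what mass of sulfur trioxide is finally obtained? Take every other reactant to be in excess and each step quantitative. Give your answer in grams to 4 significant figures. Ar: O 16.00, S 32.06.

M(S) = 32.06 g/mol.
M(SO3) = 32.06 + 3(16.00) = 80.06 g/mol.
n(S) = 45.820 / 32.06 = 1.4292 mol.
Step 1 gives a 1:1 ratio of S to SO2, so n(SO2) = 1.4292 mol.
In step 2 the SO2:SO3 ratio is 2:2, so n(SO3) = 1.4292 mol.
Mass of SO3 = 1.4292 × 80.06 = 114.42 g.

114.4 g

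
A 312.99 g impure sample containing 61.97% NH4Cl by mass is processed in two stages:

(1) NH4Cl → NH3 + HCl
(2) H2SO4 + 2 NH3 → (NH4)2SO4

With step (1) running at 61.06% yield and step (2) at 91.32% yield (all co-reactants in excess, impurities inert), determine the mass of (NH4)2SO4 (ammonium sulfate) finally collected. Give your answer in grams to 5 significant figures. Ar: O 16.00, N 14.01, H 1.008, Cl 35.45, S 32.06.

133.59 g

Pure NH4Cl = 312.99 × 0.6197 = 193.960 g.
M(NH4Cl) = 14.01 + 4(1.008) + 35.45 = 53.492 g/mol.
M((NH4)2SO4) = 2(14.01) + 8(1.008) + 32.06 + 4(16.00) = 132.144 g/mol.
n(NH4Cl) = 193.960 / 53.492 = 3.62596 mol.
Step 1 (NH4Cl:NH3 = 1:1): theoretical n(NH3) = 3.62596 mol; at 61.06% yield, n(NH3) = 2.21401 mol.
Step 2 (NH3:(NH4)2SO4 = 2:1): theoretical n((NH4)2SO4) = 1.10701 mol, so theoretical mass = 1.10701 × 132.144 = 146.284 g.
At 91.32% yield, actual mass of (NH4)2SO4 = 146.284 × 0.9132 = 133.587 g.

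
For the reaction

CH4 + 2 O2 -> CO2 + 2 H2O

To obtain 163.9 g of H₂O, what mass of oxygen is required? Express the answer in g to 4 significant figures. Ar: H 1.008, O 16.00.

291.1 g

M(H2O) = 2(1.008) + 16.00 = 18.016 g/mol.
M(O2) = 2(16.00) = 32.00 g/mol.
n(H2O) = 163.90 g / 18.016 g/mol = 9.0975 mol.
From the equation the H2O:O2 mole ratio is 2:2, so n(O2) = 9.0975 × 2/2 = 9.0975 mol.
Mass of O2 = 9.0975 mol × 32.00 g/mol = 291.12 g.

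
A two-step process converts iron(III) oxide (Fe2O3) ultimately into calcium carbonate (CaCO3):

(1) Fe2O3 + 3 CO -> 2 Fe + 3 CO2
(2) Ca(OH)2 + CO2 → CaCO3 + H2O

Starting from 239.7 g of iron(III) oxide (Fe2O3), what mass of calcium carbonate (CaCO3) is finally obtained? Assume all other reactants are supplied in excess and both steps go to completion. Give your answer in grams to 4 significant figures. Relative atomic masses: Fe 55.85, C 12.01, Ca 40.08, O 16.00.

M(Fe2O3) = 2(55.85) + 3(16.00) = 159.70 g/mol.
M(CaCO3) = 40.08 + 12.01 + 3(16.00) = 100.09 g/mol.
n(Fe2O3) = 239.70 / 159.70 = 1.5009 mol.
Step 1 gives a 1:3 ratio of Fe2O3 to CO2, so n(CO2) = 4.5028 mol.
In step 2 the CO2:CaCO3 ratio is 1:1, so n(CaCO3) = 4.5028 mol.
Mass of CaCO3 = 4.5028 × 100.09 = 450.69 g.

450.7 g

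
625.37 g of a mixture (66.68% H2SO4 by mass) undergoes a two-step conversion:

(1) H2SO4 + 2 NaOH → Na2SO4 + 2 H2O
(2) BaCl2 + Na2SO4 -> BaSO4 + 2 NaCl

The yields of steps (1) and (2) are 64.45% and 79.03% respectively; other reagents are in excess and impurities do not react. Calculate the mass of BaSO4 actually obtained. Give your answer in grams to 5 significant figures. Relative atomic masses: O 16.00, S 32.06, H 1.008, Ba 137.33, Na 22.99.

Pure H2SO4 = 625.37 × 0.6668 = 416.997 g.
M(H2SO4) = 2(1.008) + 32.06 + 4(16.00) = 98.076 g/mol.
M(BaSO4) = 137.33 + 32.06 + 4(16.00) = 233.39 g/mol.
n(H2SO4) = 416.997 / 98.076 = 4.25177 mol.
Step 1 (H2SO4:Na2SO4 = 1:1): theoretical n(Na2SO4) = 4.25177 mol; at 64.45% yield, n(Na2SO4) = 2.74027 mol.
Step 2 (Na2SO4:BaSO4 = 1:1): theoretical n(BaSO4) = 2.74027 mol, so theoretical mass = 2.74027 × 233.39 = 639.551 g.
At 79.03% yield, actual mass of BaSO4 = 639.551 × 0.7903 = 505.437 g.

505.44 g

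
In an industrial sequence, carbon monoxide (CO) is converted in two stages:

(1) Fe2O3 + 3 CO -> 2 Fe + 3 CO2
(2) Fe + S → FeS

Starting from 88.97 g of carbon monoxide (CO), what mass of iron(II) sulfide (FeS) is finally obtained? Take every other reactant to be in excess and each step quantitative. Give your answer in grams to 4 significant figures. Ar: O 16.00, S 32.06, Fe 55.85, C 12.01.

M(CO) = 12.01 + 16.00 = 28.01 g/mol.
M(FeS) = 55.85 + 32.06 = 87.91 g/mol.
n(CO) = 88.970 / 28.01 = 3.1764 mol.
Step 1 gives a 3:2 ratio of CO to Fe, so n(Fe) = 2.1176 mol.
In step 2 the Fe:FeS ratio is 1:1, so n(FeS) = 2.1176 mol.
Mass of FeS = 2.1176 × 87.91 = 186.16 g.

186.2 g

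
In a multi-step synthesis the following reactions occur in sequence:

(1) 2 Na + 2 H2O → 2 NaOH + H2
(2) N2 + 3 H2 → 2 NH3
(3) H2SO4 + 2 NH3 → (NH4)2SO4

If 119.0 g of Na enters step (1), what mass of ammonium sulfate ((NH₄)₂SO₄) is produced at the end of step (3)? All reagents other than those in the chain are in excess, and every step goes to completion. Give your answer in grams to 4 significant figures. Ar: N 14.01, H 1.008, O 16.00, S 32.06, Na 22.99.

114.0 g

M(Na) = 22.99 g/mol.
M((NH4)2SO4) = 2(14.01) + 8(1.008) + 32.06 + 4(16.00) = 132.144 g/mol.
n(Na) = 119.0 / 22.99 = 5.1762 mol.
Reaction (1): Na→H2 ratio 2:1 ⇒ n(H2) = 2.5881 mol.
Reaction (2): H2→NH3 ratio 3:2 ⇒ n(NH3) = 1.7254 mol.
Reaction (3): NH3→(NH4)2SO4 ratio 2:1 ⇒ n((NH4)2SO4) = 0.86269 mol.
Mass of (NH4)2SO4 = 0.86269 × 132.144 = 114.00 g.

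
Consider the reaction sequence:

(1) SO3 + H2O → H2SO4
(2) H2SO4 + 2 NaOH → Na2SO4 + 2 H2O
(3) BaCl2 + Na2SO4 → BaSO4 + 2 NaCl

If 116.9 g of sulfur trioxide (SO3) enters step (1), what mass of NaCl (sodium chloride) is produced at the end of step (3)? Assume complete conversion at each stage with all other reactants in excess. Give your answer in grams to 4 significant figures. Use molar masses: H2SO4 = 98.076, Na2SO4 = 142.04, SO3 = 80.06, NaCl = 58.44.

170.7 g

n(SO3) = 116.9 / 80.06 = 1.4602 mol.
Reaction (1): SO3→H2SO4 ratio 1:1 ⇒ n(H2SO4) = 1.4602 mol.
Reaction (2): H2SO4→Na2SO4 ratio 1:1 ⇒ n(Na2SO4) = 1.4602 mol.
Reaction (3): Na2SO4→NaCl ratio 1:2 ⇒ n(NaCl) = 2.9203 mol.
Mass of NaCl = 2.9203 × 58.44 = 170.66 g.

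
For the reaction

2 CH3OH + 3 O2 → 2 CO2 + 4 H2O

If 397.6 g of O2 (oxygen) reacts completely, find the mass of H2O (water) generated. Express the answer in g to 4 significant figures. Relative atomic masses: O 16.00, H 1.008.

M(O2) = 2(16.00) = 32.00 g/mol.
M(H2O) = 2(1.008) + 16.00 = 18.016 g/mol.
n(O2) = 397.60 g / 32.00 g/mol = 12.425 mol.
From the equation the O2:H2O mole ratio is 3:4, so n(H2O) = 12.425 × 4/3 = 16.567 mol.
Mass of H2O = 16.567 mol × 18.016 g/mol = 298.47 g.

298.5 g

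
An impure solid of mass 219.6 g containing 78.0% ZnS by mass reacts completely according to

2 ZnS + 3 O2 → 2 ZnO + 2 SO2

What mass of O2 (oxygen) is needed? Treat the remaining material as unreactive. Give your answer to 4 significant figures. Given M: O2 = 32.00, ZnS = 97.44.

Mass of pure ZnS = 219.6 g × 0.780 = 171.29 g.
n(ZnS) = 171.29 g / 97.44 g/mol = 1.7579 mol.
From the equation the ZnS:O2 mole ratio is 2:3, so n(O2) = 1.7579 × 3/2 = 2.6368 mol.
Mass of O2 = 2.6368 mol × 32.00 g/mol = 84.378 g.

84.38 g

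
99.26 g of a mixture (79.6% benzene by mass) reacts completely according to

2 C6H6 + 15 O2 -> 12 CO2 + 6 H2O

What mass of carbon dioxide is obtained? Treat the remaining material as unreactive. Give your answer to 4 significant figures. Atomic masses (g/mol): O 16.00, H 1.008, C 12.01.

267.1 g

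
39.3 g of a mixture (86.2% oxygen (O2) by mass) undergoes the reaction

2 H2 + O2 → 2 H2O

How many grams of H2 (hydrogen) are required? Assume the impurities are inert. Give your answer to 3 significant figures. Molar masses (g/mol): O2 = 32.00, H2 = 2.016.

4.27 g

Mass of pure O2 = 39.3 g × 0.862 = 33.88 g.
n(O2) = 33.88 g / 32.00 g/mol = 1.059 mol.
From the equation the O2:H2 mole ratio is 1:2, so n(H2) = 1.059 × 2/1 = 2.117 mol.
Mass of H2 = 2.117 mol × 2.016 g/mol = 4.268 g.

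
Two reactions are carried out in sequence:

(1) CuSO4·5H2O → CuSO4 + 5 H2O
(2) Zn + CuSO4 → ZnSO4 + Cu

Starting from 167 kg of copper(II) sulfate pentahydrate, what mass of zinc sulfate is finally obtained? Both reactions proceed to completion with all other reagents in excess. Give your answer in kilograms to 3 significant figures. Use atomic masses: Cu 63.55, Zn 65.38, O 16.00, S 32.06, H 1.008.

M(CuSO4·5H2O) = 63.55 + 32.06 + 9(16.00) + 10(1.008) = 249.69 g/mol.
M(ZnSO4) = 65.38 + 32.06 + 4(16.00) = 161.44 g/mol.
167 kg = 167000 g.
n(CuSO4·5H2O) = 167000 / 249.69 = 668.8 mol.
Step 1 gives a 1:1 ratio of CuSO4·5H2O to CuSO4, so n(CuSO4) = 668.8 mol.
In step 2 the CuSO4:ZnSO4 ratio is 1:1, so n(ZnSO4) = 668.8 mol.
Mass of ZnSO4 = 668.8 × 161.44 = 108000 g = 108 kg.

108 kg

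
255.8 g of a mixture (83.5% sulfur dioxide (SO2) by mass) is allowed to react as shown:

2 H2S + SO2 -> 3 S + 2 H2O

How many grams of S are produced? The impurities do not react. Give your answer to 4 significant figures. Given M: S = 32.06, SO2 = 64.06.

Mass of pure SO2 = 255.8 g × 0.835 = 213.59 g.
n(SO2) = 213.59 g / 64.06 g/mol = 3.3343 mol.
From the equation the SO2:S mole ratio is 1:3, so n(S) = 3.3343 × 3/1 = 10.003 mol.
Mass of S = 10.003 mol × 32.06 g/mol = 320.69 g.

320.7 g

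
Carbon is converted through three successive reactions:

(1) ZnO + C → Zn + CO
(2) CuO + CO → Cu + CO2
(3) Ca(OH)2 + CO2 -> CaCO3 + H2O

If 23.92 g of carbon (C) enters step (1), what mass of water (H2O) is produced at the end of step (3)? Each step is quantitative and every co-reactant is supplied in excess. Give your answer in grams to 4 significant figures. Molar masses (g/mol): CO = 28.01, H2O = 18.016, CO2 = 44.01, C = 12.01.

n(C) = 23.92 / 12.01 = 1.9917 mol.
Reaction (1): C→CO ratio 1:1 ⇒ n(CO) = 1.9917 mol.
Reaction (2): CO→CO2 ratio 1:1 ⇒ n(CO2) = 1.9917 mol.
Reaction (3): CO2→H2O ratio 1:1 ⇒ n(H2O) = 1.9917 mol.
Mass of H2O = 1.9917 × 18.016 = 35.882 g.

35.88 g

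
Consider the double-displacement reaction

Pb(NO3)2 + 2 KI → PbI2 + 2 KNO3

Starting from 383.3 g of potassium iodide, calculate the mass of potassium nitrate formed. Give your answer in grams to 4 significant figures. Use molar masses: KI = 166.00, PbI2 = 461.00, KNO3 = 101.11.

233.5 g

n(KI) = 383.30 g / 166.00 g/mol = 2.3090 mol.
From the equation the KI:KNO3 mole ratio is 2:2, so n(KNO3) = 2.3090 × 2/2 = 2.3090 mol.
Mass of KNO3 = 2.3090 mol × 101.11 g/mol = 233.47 g.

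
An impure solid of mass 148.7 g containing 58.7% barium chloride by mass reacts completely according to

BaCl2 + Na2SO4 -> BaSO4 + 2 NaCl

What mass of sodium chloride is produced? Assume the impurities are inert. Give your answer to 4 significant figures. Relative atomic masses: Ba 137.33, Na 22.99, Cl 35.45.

48.99 g

Mass of pure BaCl2 = 148.7 g × 0.587 = 87.287 g.
M(BaCl2) = 137.33 + 2(35.45) = 208.23 g/mol.
M(NaCl) = 22.99 + 35.45 = 58.44 g/mol.
n(BaCl2) = 87.287 g / 208.23 g/mol = 0.41919 mol.
From the equation the BaCl2:NaCl mole ratio is 1:2, so n(NaCl) = 0.41919 × 2/1 = 0.83837 mol.
Mass of NaCl = 0.83837 mol × 58.44 g/mol = 48.994 g.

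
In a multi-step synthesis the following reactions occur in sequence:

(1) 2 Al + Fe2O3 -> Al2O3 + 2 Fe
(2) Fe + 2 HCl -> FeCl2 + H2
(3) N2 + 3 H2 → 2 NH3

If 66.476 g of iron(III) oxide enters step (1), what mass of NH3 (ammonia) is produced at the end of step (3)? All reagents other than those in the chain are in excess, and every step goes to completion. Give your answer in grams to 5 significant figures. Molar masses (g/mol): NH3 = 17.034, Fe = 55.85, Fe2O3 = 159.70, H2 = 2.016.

9.4540 g

n(Fe2O3) = 66.476 / 159.70 = 0.416255 mol.
Reaction (1): Fe2O3→Fe ratio 1:2 ⇒ n(Fe) = 0.832511 mol.
Reaction (2): Fe→H2 ratio 1:1 ⇒ n(H2) = 0.832511 mol.
Reaction (3): H2→NH3 ratio 3:2 ⇒ n(NH3) = 0.555007 mol.
Mass of NH3 = 0.555007 × 17.034 = 9.45399 g.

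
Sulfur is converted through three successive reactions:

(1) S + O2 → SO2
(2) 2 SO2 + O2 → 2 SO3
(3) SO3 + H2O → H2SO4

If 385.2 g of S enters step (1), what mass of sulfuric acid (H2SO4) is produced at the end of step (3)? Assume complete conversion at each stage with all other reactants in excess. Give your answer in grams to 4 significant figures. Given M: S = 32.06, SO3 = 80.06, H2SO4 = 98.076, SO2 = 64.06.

n(S) = 385.2 / 32.06 = 12.015 mol.
Reaction (1): S→SO2 ratio 1:1 ⇒ n(SO2) = 12.015 mol.
Reaction (2): SO2→SO3 ratio 2:2 ⇒ n(SO3) = 12.015 mol.
Reaction (3): SO3→H2SO4 ratio 1:1 ⇒ n(H2SO4) = 12.015 mol.
Mass of H2SO4 = 12.015 × 98.076 = 1178.4 g.

1178 g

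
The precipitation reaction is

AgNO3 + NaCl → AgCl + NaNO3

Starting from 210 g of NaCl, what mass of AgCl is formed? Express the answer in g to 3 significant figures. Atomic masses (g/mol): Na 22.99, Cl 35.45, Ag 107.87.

M(NaCl) = 22.99 + 35.45 = 58.44 g/mol.
M(AgCl) = 107.87 + 35.45 = 143.32 g/mol.
n(NaCl) = 210.0 g / 58.44 g/mol = 3.593 mol.
From the equation the NaCl:AgCl mole ratio is 1:1, so n(AgCl) = 3.593 × 1/1 = 3.593 mol.
Mass of AgCl = 3.593 mol × 143.32 g/mol = 515.0 g.

515 g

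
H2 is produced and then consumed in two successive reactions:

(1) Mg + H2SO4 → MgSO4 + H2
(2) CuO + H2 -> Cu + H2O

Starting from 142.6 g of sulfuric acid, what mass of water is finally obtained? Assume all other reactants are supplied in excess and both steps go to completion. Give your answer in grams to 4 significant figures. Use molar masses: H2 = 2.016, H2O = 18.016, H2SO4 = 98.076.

n(H2SO4) = 142.60 / 98.076 = 1.4540 mol.
Step 1 gives a 1:1 ratio of H2SO4 to H2, so n(H2) = 1.4540 mol.
In step 2 the H2:H2O ratio is 1:1, so n(H2O) = 1.4540 mol.
Mass of H2O = 1.4540 × 18.016 = 26.195 g.

26.19 g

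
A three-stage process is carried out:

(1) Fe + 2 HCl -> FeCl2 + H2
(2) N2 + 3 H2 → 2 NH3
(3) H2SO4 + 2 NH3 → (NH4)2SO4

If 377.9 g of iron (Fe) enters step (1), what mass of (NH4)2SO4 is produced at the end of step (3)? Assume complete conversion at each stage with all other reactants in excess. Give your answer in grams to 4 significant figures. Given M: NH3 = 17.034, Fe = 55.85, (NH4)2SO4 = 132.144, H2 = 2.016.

298.0 g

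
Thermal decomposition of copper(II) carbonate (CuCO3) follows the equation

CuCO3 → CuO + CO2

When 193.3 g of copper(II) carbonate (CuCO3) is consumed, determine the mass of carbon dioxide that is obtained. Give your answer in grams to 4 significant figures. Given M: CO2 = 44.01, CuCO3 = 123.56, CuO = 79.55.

n(CuCO3) = 193.30 g / 123.56 g/mol = 1.5644 mol.
From the equation the CuCO3:CO2 mole ratio is 1:1, so n(CO2) = 1.5644 × 1/1 = 1.5644 mol.
Mass of CO2 = 1.5644 mol × 44.01 g/mol = 68.850 g.

68.85 g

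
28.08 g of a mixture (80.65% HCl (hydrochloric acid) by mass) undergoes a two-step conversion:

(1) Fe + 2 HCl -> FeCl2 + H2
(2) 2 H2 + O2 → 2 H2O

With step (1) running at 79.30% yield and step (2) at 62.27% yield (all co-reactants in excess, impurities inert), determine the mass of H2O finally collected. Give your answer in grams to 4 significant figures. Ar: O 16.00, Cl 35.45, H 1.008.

Pure HCl = 28.08 × 0.8065 = 22.647 g.
M(HCl) = 1.008 + 35.45 = 36.458 g/mol.
M(H2O) = 2(1.008) + 16.00 = 18.016 g/mol.
n(HCl) = 22.647 / 36.458 = 0.62117 mol.
Step 1 (HCl:H2 = 2:1): theoretical n(H2) = 0.31058 mol; at 79.30% yield, n(H2) = 0.24629 mol.
Step 2 (H2:H2O = 2:2): theoretical n(H2O) = 0.24629 mol, so theoretical mass = 0.24629 × 18.016 = 4.4372 g.
At 62.27% yield, actual mass of H2O = 4.4372 × 0.6227 = 2.7631 g.

2.763 g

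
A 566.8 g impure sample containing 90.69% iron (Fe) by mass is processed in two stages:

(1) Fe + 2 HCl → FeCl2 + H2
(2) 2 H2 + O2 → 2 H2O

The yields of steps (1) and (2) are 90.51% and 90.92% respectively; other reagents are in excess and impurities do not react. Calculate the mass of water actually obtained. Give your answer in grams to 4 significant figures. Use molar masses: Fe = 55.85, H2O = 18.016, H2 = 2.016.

136.5 g

Pure Fe = 566.8 × 0.9069 = 514.03 g.
n(Fe) = 514.03 / 55.85 = 9.2038 mol.
Step 1 (Fe:H2 = 1:1): theoretical n(H2) = 9.2038 mol; at 90.51% yield, n(H2) = 8.3303 mol.
Step 2 (H2:H2O = 2:2): theoretical n(H2O) = 8.3303 mol, so theoretical mass = 8.3303 × 18.016 = 150.08 g.
At 90.92% yield, actual mass of H2O = 150.08 × 0.9092 = 136.45 g.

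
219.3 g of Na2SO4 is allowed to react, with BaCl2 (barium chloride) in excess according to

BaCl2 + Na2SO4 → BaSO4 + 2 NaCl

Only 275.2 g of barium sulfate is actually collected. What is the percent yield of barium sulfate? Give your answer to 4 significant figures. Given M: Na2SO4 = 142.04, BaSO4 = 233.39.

76.37 %

n(Na2SO4) = 219.30 g / 142.04 g/mol = 1.5439 mol.
From the equation the Na2SO4:BaSO4 mole ratio is 1:1, so n(BaSO4) = 1.5439 × 1/1 = 1.5439 mol.
Mass of BaSO4 = 1.5439 mol × 233.39 g/mol = 360.34 g.
This is the theoretical yield. Percent yield = 275.2 g / 360.34 g × 100% = 76.373%.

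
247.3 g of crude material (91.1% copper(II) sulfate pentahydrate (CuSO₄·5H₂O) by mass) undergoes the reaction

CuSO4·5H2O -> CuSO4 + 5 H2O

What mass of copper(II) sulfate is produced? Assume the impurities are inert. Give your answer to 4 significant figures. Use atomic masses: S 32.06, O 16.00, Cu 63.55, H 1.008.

Mass of pure CuSO4·5H2O = 247.3 g × 0.911 = 225.29 g.
M(CuSO4·5H2O) = 63.55 + 32.06 + 9(16.00) + 10(1.008) = 249.69 g/mol.
M(CuSO4) = 63.55 + 32.06 + 4(16.00) = 159.61 g/mol.
n(CuSO4·5H2O) = 225.29 g / 249.69 g/mol = 0.90228 mol.
From the equation the CuSO4·5H2O:CuSO4 mole ratio is 1:1, so n(CuSO4) = 0.90228 × 1/1 = 0.90228 mol.
Mass of CuSO4 = 0.90228 mol × 159.61 g/mol = 144.01 g.

144.0 g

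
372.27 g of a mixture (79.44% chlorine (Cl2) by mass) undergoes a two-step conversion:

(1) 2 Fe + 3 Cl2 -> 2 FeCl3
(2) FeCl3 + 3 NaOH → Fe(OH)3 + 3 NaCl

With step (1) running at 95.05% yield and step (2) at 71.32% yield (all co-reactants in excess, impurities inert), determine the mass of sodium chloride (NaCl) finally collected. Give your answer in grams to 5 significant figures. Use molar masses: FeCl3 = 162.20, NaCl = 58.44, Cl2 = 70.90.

330.49 g

Pure Cl2 = 372.27 × 0.7944 = 295.731 g.
n(Cl2) = 295.731 / 70.90 = 4.17110 mol.
Step 1 (Cl2:FeCl3 = 3:2): theoretical n(FeCl3) = 2.78074 mol; at 95.05% yield, n(FeCl3) = 2.64309 mol.
Step 2 (FeCl3:NaCl = 1:3): theoretical n(NaCl) = 7.92927 mol, so theoretical mass = 7.92927 × 58.44 = 463.386 g.
At 71.32% yield, actual mass of NaCl = 463.386 × 0.7132 = 330.487 g.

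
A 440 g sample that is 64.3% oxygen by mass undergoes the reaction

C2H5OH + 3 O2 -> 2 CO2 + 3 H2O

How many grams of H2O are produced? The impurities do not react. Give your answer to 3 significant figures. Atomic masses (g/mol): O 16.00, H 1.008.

Mass of pure O2 = 440 g × 0.643 = 282.9 g.
M(O2) = 2(16.00) = 32.00 g/mol.
M(H2O) = 2(1.008) + 16.00 = 18.016 g/mol.
n(O2) = 282.9 g / 32.00 g/mol = 8.841 mol.
From the equation the O2:H2O mole ratio is 3:3, so n(H2O) = 8.841 × 3/3 = 8.841 mol.
Mass of H2O = 8.841 mol × 18.016 g/mol = 159.3 g.

159 g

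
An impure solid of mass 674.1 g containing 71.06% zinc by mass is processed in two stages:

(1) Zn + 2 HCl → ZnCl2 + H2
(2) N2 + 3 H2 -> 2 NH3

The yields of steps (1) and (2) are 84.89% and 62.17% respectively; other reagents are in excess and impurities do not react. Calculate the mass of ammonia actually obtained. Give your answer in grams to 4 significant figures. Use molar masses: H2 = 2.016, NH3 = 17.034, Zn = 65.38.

Pure Zn = 674.1 × 0.7106 = 479.02 g.
n(Zn) = 479.02 / 65.38 = 7.3266 mol.
Step 1 (Zn:H2 = 1:1): theoretical n(H2) = 7.3266 mol; at 84.89% yield, n(H2) = 6.2196 mol.
Step 2 (H2:NH3 = 3:2): theoretical n(NH3) = 4.1464 mol, so theoretical mass = 4.1464 × 17.034 = 70.630 g.
At 62.17% yield, actual mass of NH3 = 70.630 × 0.6217 = 43.910 g.

43.91 g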